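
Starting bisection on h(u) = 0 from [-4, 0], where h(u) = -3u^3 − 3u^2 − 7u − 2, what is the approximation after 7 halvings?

u = -2 gives h = 24, positive; keep [-2, 0]
u = -1 gives h = 5, positive; keep [-1, 0]
u = -0.5 gives h = 1.125, positive; keep [-0.5, 0]
u = -0.25 gives h = -0.3906, negative; keep [-0.5, -0.25]
u = -0.375 gives h = 0.3613, positive; keep [-0.375, -0.25]
u = -0.3125 gives h = -0.0139, negative; keep [-0.375, -0.3125]
u = -0.34375 gives h = 0.1736, positive; keep [-0.34375, -0.3125]

-0.34375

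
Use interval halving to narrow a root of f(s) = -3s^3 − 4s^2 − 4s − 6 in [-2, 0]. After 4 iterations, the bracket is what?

f(-1) = -3 < 0, so the root lies in [-2, -1]
f(-1.5) = 1.125 > 0, so the root lies in [-1.5, -1]
f(-1.25) = -1.390625 < 0, so the root lies in [-1.5, -1.25]
f(-1.375) = -0.2637 < 0, so the root lies in [-1.5, -1.375]

[-1.5, -1.375]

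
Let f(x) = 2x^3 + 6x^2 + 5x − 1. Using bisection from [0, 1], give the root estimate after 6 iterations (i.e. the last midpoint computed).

f(0.5) = 3.25 > 0, so the root lies in [0, 0.5]
f(0.25) = 0.65625 > 0, so the root lies in [0, 0.25]
f(0.125) = -0.277344 < 0, so the root lies in [0.125, 0.25]
f(0.1875) = 0.1616 > 0, so the root lies in [0.125, 0.1875]
f(0.15625) = -0.0646 < 0, so the root lies in [0.15625, 0.1875]
f(0.171875) = 0.0468 > 0, so the root lies in [0.15625, 0.171875]

0.171875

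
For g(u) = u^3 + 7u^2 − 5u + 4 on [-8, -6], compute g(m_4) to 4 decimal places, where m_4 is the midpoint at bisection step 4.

5.7871

midpoint -7: g = 39 > 0 → [-8, -7]
midpoint -7.5: g = 13.375 > 0 → [-8, -7.5]
midpoint -7.75: g = -2.296875 < 0 → [-7.75, -7.5]
midpoint -7.625: g = 5.7871 > 0 → [-7.75, -7.625]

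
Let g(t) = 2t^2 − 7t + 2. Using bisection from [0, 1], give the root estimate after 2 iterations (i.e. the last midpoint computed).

0.25

g(0.5) = -1 < 0, so the root lies in [0, 0.5]
g(0.25) = 0.375 > 0, so the root lies in [0.25, 0.5]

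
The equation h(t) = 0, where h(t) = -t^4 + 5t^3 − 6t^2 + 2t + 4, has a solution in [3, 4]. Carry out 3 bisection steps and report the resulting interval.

m = 3.5, h(m) = 1.8125 (+); new bracket [3.5, 4]
m = 3.75, h(m) = -6.957031 (−); new bracket [3.5, 3.75]
m = 3.625, h(m) = -2.095947 (−); new bracket [3.5, 3.625]

[3.5, 3.625]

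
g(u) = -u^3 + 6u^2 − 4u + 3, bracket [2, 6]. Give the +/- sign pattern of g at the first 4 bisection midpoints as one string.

u = 4 gives g = 19, positive; keep [4, 6]
u = 5 gives g = 8, positive; keep [5, 6]
u = 5.5 gives g = -3.875, negative; keep [5, 5.5]
u = 5.25 gives g = 2.6719, positive; keep [5.25, 5.5]

++-+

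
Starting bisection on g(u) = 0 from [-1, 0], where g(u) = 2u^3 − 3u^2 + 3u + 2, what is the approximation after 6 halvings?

-0.421875

midpoint -0.5: g = -0.5 < 0 → [-0.5, 0]
midpoint -0.25: g = 1.03125 > 0 → [-0.5, -0.25]
midpoint -0.375: g = 0.347656 > 0 → [-0.5, -0.375]
midpoint -0.4375: g = -0.0542 < 0 → [-0.4375, -0.375]
midpoint -0.40625: g = 0.152 > 0 → [-0.4375, -0.40625]
midpoint -0.421875: g = 0.0503 > 0 → [-0.4375, -0.421875]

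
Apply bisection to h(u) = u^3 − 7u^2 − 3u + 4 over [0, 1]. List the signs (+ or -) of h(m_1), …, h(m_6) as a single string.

u = 0.5 gives h = 0.875, positive; keep [0.5, 1]
u = 0.75 gives h = -1.765625, negative; keep [0.5, 0.75]
u = 0.625 gives h = -0.365234, negative; keep [0.5, 0.625]
u = 0.5625 gives h = 0.2756, positive; keep [0.5625, 0.625]
u = 0.59375 gives h = -0.0397, negative; keep [0.5625, 0.59375]
u = 0.578125 gives h = 0.1193, positive; keep [0.578125, 0.59375]

+--+-+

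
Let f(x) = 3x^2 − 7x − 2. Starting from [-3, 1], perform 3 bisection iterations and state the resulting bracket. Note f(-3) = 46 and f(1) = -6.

[-0.5, 0]

midpoint -1: f = 8 > 0 → [-1, 1]
midpoint 0: f = -2 < 0 → [-1, 0]
midpoint -0.5: f = 2.25 > 0 → [-0.5, 0]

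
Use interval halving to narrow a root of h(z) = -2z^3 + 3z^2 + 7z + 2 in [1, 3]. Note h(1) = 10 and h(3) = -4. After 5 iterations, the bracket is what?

h(2) = 12 > 0, so the root lies in [2, 3]
h(2.5) = 7 > 0, so the root lies in [2.5, 3]
h(2.75) = 2.34375 > 0, so the root lies in [2.75, 3]
h(2.875) = -0.6055 < 0, so the root lies in [2.75, 2.875]
h(2.8125) = 0.9233 > 0, so the root lies in [2.8125, 2.875]

[2.8125, 2.875]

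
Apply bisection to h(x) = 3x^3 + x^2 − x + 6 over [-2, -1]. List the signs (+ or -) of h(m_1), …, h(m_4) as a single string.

m = -1.5, h(m) = -0.375 (−); new bracket [-1.5, -1]
m = -1.25, h(m) = 2.953125 (+); new bracket [-1.5, -1.25]
m = -1.375, h(m) = 1.466797 (+); new bracket [-1.5, -1.375]
m = -1.4375, h(m) = 0.5925 (+); new bracket [-1.5, -1.4375]

-+++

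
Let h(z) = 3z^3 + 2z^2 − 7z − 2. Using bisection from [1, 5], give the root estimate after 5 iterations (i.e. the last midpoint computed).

1.375

midpoint 3: h = 76 > 0 → [1, 3]
midpoint 2: h = 16 > 0 → [1, 2]
midpoint 1.5: h = 2.125 > 0 → [1, 1.5]
midpoint 1.25: h = -1.7656 < 0 → [1.25, 1.5]
midpoint 1.375: h = -0.0449 < 0 → [1.375, 1.5]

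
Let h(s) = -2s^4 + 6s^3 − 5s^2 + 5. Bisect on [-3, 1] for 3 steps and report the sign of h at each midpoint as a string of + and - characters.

m = -1, h(m) = -8 (−); new bracket [-1, 1]
m = 0, h(m) = 5 (+); new bracket [-1, 0]
m = -0.5, h(m) = 2.875 (+); new bracket [-1, -0.5]

-++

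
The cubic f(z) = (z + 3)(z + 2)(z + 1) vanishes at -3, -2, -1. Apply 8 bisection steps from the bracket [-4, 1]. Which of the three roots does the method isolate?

f(-1.5) = -0.375 < 0, so the root lies in [-1.5, 1]
f(-0.25) = 3.609375 > 0, so the root lies in [-1.5, -0.25]
f(-0.875) = 0.298828 > 0, so the root lies in [-1.5, -0.875]
f(-1.1875) = -0.2761 < 0, so the root lies in [-1.1875, -0.875]
f(-1.03125) = -0.0596 < 0, so the root lies in [-1.03125, -0.875]
f(-0.953125) = 0.1004 > 0, so the root lies in [-1.03125, -0.953125]
f(-0.9921875) = 0.0158 > 0, so the root lies in [-1.03125, -0.9921875]
f(-1.01171875) = -0.023 < 0, so the root lies in [-1.01171875, -0.9921875]

-1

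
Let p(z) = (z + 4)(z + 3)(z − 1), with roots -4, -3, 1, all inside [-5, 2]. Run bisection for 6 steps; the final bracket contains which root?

z = -1.5 gives p = -9.375, negative; keep [-1.5, 2]
z = 0.25 gives p = -10.359375, negative; keep [0.25, 2]
z = 1.125 gives p = 2.642578, positive; keep [0.25, 1.125]
z = 0.6875 gives p = -5.4016, negative; keep [0.6875, 1.125]
z = 0.90625 gives p = -1.7967, negative; keep [0.90625, 1.125]
z = 1.015625 gives p = 0.3147, positive; keep [0.90625, 1.015625]

1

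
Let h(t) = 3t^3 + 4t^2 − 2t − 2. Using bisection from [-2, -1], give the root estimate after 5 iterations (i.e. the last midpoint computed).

-1.46875

t = -1.5 gives h = -0.125, negative; keep [-1.5, -1]
t = -1.25 gives h = 0.890625, positive; keep [-1.5, -1.25]
t = -1.375 gives h = 0.513672, positive; keep [-1.5, -1.375]
t = -1.4375 gives h = 0.2292, positive; keep [-1.5, -1.4375]
t = -1.46875 gives h = 0.0611, positive; keep [-1.5, -1.46875]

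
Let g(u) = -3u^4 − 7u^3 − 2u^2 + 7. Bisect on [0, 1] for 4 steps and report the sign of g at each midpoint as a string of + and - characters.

g(0.5) = 5.4375 > 0, so the root lies in [0.5, 1]
g(0.75) = 1.972656 > 0, so the root lies in [0.75, 1]
g(0.875) = -0.979248 < 0, so the root lies in [0.75, 0.875]
g(0.8125) = 0.6176 > 0, so the root lies in [0.8125, 0.875]

++-+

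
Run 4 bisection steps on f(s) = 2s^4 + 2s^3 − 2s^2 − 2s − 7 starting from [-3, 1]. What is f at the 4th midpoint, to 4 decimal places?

-1.5859

midpoint -1: f = -7 < 0 → [-3, -1]
midpoint -2: f = 5 > 0 → [-2, -1]
midpoint -1.5: f = -5.125 < 0 → [-2, -1.5]
midpoint -1.75: f = -1.5859 < 0 → [-2, -1.75]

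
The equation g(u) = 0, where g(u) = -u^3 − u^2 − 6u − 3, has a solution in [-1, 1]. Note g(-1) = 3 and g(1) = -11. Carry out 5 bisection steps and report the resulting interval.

[-0.5625, -0.5]

midpoint 0: g = -3 < 0 → [-1, 0]
midpoint -0.5: g = -0.125 < 0 → [-1, -0.5]
midpoint -0.75: g = 1.359375 > 0 → [-0.75, -0.5]
midpoint -0.625: g = 0.6035 > 0 → [-0.625, -0.5]
midpoint -0.5625: g = 0.2366 > 0 → [-0.5625, -0.5]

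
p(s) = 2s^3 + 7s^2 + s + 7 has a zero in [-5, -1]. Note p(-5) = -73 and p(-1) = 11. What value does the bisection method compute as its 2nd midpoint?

p(-3) = 13 > 0, so the root lies in [-5, -3]
p(-4) = -13 < 0, so the root lies in [-4, -3]

-4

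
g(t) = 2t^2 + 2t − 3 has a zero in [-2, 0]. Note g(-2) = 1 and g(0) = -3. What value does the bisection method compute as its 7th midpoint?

-1.828125

t = -1 gives g = -3, negative; keep [-2, -1]
t = -1.5 gives g = -1.5, negative; keep [-2, -1.5]
t = -1.75 gives g = -0.375, negative; keep [-2, -1.75]
t = -1.875 gives g = 0.2812, positive; keep [-1.875, -1.75]
t = -1.8125 gives g = -0.0547, negative; keep [-1.875, -1.8125]
t = -1.84375 gives g = 0.1113, positive; keep [-1.84375, -1.8125]
t = -1.828125 gives g = 0.0278, positive; keep [-1.828125, -1.8125]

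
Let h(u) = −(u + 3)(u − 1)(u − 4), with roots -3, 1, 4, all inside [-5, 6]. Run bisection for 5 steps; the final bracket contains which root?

-3

u = 0.5 gives h = -6.125, negative; keep [-5, 0.5]
u = -2.25 gives h = -15.234375, negative; keep [-5, -2.25]
u = -3.625 gives h = 22.041016, positive; keep [-3.625, -2.25]
u = -2.9375 gives h = -1.7073, negative; keep [-3.625, -2.9375]
u = -3.28125 gives h = 8.7674, positive; keep [-3.28125, -2.9375]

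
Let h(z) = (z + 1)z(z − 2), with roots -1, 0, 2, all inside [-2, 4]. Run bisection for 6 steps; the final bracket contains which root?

2

h(1) = -2 < 0, so the root lies in [1, 4]
h(2.5) = 4.375 > 0, so the root lies in [1, 2.5]
h(1.75) = -1.203125 < 0, so the root lies in [1.75, 2.5]
h(2.125) = 0.8301 > 0, so the root lies in [1.75, 2.125]
h(1.9375) = -0.3557 < 0, so the root lies in [1.9375, 2.125]
h(2.03125) = 0.1924 > 0, so the root lies in [1.9375, 2.03125]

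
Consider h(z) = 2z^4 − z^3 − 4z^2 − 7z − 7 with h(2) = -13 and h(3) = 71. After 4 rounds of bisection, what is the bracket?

m = 2.5, h(m) = 13 (+); new bracket [2, 2.5]
m = 2.25, h(m) = -3.132812 (−); new bracket [2.25, 2.5]
m = 2.375, h(m) = 4.049316 (+); new bracket [2.25, 2.375]
m = 2.3125, h(m) = 0.2503 (+); new bracket [2.25, 2.3125]

[2.25, 2.3125]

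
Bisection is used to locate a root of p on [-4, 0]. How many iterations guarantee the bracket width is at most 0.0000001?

Width after n steps is 4/2^n. Need 2^n ≥ 4/0.0000001 = 40000000.
2^25 = 33554432 < 40000000 ≤ 2^26 = 67108864, so n = 26.

26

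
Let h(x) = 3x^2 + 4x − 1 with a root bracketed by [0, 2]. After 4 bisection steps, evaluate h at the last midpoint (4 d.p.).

h(1) = 6 > 0, so the root lies in [0, 1]
h(0.5) = 1.75 > 0, so the root lies in [0, 0.5]
h(0.25) = 0.1875 > 0, so the root lies in [0, 0.25]
h(0.125) = -0.4531 < 0, so the root lies in [0.125, 0.25]

-0.4531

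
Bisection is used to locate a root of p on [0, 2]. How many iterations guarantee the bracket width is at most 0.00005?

Width after n steps is 2/2^n. Need 2^n ≥ 2/0.00005 = 40000.
2^15 = 32768 < 40000 ≤ 2^16 = 65536, so n = 16.

16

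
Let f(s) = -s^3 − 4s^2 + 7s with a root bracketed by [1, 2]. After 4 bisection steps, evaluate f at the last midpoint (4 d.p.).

0.0359

m = 1.5, f(m) = -1.875 (−); new bracket [1, 1.5]
m = 1.25, f(m) = 0.546875 (+); new bracket [1.25, 1.5]
m = 1.375, f(m) = -0.537109 (−); new bracket [1.25, 1.375]
m = 1.3125, f(m) = 0.0359 (+); new bracket [1.3125, 1.375]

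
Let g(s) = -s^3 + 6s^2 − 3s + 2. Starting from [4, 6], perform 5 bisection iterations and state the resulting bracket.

[5.5, 5.5625]

m = 5, g(m) = 12 (+); new bracket [5, 6]
m = 5.5, g(m) = 0.625 (+); new bracket [5.5, 6]
m = 5.75, g(m) = -6.984375 (−); new bracket [5.5, 5.75]
m = 5.625, g(m) = -3.0098 (−); new bracket [5.5, 5.625]
m = 5.5625, g(m) = -1.1506 (−); new bracket [5.5, 5.5625]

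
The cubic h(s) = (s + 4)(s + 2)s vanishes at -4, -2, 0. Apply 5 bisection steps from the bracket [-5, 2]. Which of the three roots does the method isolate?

m = -1.5, h(m) = -1.875 (−); new bracket [-1.5, 2]
m = 0.25, h(m) = 2.390625 (+); new bracket [-1.5, 0.25]
m = -0.625, h(m) = -2.900391 (−); new bracket [-0.625, 0.25]
m = -0.1875, h(m) = -1.2957 (−); new bracket [-0.1875, 0.25]
m = 0.03125, h(m) = 0.2559 (+); new bracket [-0.1875, 0.03125]

0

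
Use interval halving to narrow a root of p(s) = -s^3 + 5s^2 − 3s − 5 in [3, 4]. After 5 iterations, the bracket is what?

[3.875, 3.90625]

midpoint 3.5: p = 2.875 > 0 → [3.5, 4]
midpoint 3.75: p = 1.328125 > 0 → [3.75, 4]
midpoint 3.875: p = 0.267578 > 0 → [3.875, 4]
midpoint 3.9375: p = -0.3396 < 0 → [3.875, 3.9375]
midpoint 3.90625: p = -0.0294 < 0 → [3.875, 3.90625]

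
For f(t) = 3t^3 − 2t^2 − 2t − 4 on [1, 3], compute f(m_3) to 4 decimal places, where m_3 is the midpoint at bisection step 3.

2.4531

t = 2 gives f = 8, positive; keep [1, 2]
t = 1.5 gives f = -1.375, negative; keep [1.5, 2]
t = 1.75 gives f = 2.453125, positive; keep [1.5, 1.75]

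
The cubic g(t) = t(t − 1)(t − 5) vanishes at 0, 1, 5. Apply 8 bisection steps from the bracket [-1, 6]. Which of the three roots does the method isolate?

5

m = 2.5, g(m) = -9.375 (−); new bracket [2.5, 6]
m = 4.25, g(m) = -10.359375 (−); new bracket [4.25, 6]
m = 5.125, g(m) = 2.642578 (+); new bracket [4.25, 5.125]
m = 4.6875, g(m) = -5.4016 (−); new bracket [4.6875, 5.125]
m = 4.90625, g(m) = -1.7967 (−); new bracket [4.90625, 5.125]
m = 5.015625, g(m) = 0.3147 (+); new bracket [4.90625, 5.015625]
m = 4.9609375, g(m) = -0.7676 (−); new bracket [4.9609375, 5.015625]
m = 4.98828125, g(m) = -0.2331 (−); new bracket [4.98828125, 5.015625]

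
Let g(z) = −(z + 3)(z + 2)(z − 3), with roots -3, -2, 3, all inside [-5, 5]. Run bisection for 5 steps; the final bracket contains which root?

m = 0, g(m) = 18 (+); new bracket [0, 5]
m = 2.5, g(m) = 12.375 (+); new bracket [2.5, 5]
m = 3.75, g(m) = -29.109375 (−); new bracket [2.5, 3.75]
m = 3.125, g(m) = -3.9238 (−); new bracket [2.5, 3.125]
m = 2.8125, g(m) = 5.2449 (+); new bracket [2.8125, 3.125]

3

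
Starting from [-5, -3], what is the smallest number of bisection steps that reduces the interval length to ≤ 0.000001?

21

Width after n steps is 2/2^n. Need 2^n ≥ 2/0.000001 = 2000000.
2^20 = 1048576 < 2000000 ≤ 2^21 = 2097152, so n = 21.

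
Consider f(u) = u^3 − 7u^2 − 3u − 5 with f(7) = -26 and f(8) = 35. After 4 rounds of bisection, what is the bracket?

[7.4375, 7.5]

midpoint 7.5: f = 0.625 > 0 → [7, 7.5]
midpoint 7.25: f = -13.609375 < 0 → [7.25, 7.5]
midpoint 7.375: f = -6.728516 < 0 → [7.375, 7.5]
midpoint 7.4375: f = -3.1116 < 0 → [7.4375, 7.5]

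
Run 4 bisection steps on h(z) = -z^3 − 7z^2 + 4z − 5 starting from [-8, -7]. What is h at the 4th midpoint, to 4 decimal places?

z = -7.5 gives h = -6.875, negative; keep [-8, -7.5]
z = -7.75 gives h = 9.046875, positive; keep [-7.75, -7.5]
z = -7.625 gives h = 0.837891, positive; keep [-7.625, -7.5]
z = -7.5625 gives h = -3.0798, negative; keep [-7.625, -7.5625]

-3.0798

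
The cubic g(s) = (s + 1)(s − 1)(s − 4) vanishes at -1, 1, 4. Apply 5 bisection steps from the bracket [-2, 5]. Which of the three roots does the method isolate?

4

m = 1.5, g(m) = -3.125 (−); new bracket [1.5, 5]
m = 3.25, g(m) = -7.171875 (−); new bracket [3.25, 5]
m = 4.125, g(m) = 2.001953 (+); new bracket [3.25, 4.125]
m = 3.6875, g(m) = -3.9368 (−); new bracket [3.6875, 4.125]
m = 3.90625, g(m) = -1.3368 (−); new bracket [3.90625, 4.125]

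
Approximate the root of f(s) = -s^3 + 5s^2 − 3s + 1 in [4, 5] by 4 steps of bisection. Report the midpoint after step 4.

f(4.5) = -2.375 < 0, so the root lies in [4, 4.5]
f(4.25) = 1.796875 > 0, so the root lies in [4.25, 4.5]
f(4.375) = -0.162109 < 0, so the root lies in [4.25, 4.375]
f(4.3125) = 0.8484 > 0, so the root lies in [4.3125, 4.375]

4.3125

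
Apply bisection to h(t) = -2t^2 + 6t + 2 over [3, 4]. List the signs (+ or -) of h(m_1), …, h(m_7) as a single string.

-+--++-

t = 3.5 gives h = -1.5, negative; keep [3, 3.5]
t = 3.25 gives h = 0.375, positive; keep [3.25, 3.5]
t = 3.375 gives h = -0.53125, negative; keep [3.25, 3.375]
t = 3.3125 gives h = -0.0703, negative; keep [3.25, 3.3125]
t = 3.28125 gives h = 0.1543, positive; keep [3.28125, 3.3125]
t = 3.296875 gives h = 0.0425, positive; keep [3.296875, 3.3125]
t = 3.3046875 gives h = -0.0138, negative; keep [3.296875, 3.3046875]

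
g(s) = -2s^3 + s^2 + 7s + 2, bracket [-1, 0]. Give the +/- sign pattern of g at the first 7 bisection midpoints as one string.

-+--+++

m = -0.5, g(m) = -1 (−); new bracket [-0.5, 0]
m = -0.25, g(m) = 0.34375 (+); new bracket [-0.5, -0.25]
m = -0.375, g(m) = -0.378906 (−); new bracket [-0.375, -0.25]
m = -0.3125, g(m) = -0.0288 (−); new bracket [-0.3125, -0.25]
m = -0.28125, g(m) = 0.1548 (+); new bracket [-0.3125, -0.28125]
m = -0.296875, g(m) = 0.0623 (+); new bracket [-0.3125, -0.296875]
m = -0.3046875, g(m) = 0.0166 (+); new bracket [-0.3125, -0.3046875]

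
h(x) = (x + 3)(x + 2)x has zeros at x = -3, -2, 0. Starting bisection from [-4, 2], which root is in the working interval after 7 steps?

h(-1) = -2 < 0, so the root lies in [-1, 2]
h(0.5) = 4.375 > 0, so the root lies in [-1, 0.5]
h(-0.25) = -1.203125 < 0, so the root lies in [-0.25, 0.5]
h(0.125) = 0.8301 > 0, so the root lies in [-0.25, 0.125]
h(-0.0625) = -0.3557 < 0, so the root lies in [-0.0625, 0.125]
h(0.03125) = 0.1924 > 0, so the root lies in [-0.0625, 0.03125]
h(-0.015625) = -0.0925 < 0, so the root lies in [-0.015625, 0.03125]

0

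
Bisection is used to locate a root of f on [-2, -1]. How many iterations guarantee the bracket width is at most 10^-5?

17

Width after n steps is 1/2^n. Need 2^n ≥ 1/10^-5 = 100000.
2^16 = 65536 < 100000 ≤ 2^17 = 131072, so n = 17.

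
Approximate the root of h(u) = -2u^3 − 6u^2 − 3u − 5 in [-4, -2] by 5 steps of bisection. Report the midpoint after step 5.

h(-3) = 4 > 0, so the root lies in [-3, -2]
h(-2.5) = -3.75 < 0, so the root lies in [-3, -2.5]
h(-2.75) = -0.53125 < 0, so the root lies in [-3, -2.75]
h(-2.875) = 1.5586 > 0, so the root lies in [-2.875, -2.75]
h(-2.8125) = 0.4712 > 0, so the root lies in [-2.8125, -2.75]

-2.8125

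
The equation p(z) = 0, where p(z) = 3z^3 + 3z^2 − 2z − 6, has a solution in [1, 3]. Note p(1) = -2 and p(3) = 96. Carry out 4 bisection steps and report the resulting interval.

[1.125, 1.25]

p(2) = 26 > 0, so the root lies in [1, 2]
p(1.5) = 7.875 > 0, so the root lies in [1, 1.5]
p(1.25) = 2.046875 > 0, so the root lies in [1, 1.25]
p(1.125) = -0.1816 < 0, so the root lies in [1.125, 1.25]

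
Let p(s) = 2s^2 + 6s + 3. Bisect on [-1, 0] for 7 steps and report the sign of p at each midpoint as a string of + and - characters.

s = -0.5 gives p = 0.5, positive; keep [-1, -0.5]
s = -0.75 gives p = -0.375, negative; keep [-0.75, -0.5]
s = -0.625 gives p = 0.03125, positive; keep [-0.75, -0.625]
s = -0.6875 gives p = -0.1797, negative; keep [-0.6875, -0.625]
s = -0.65625 gives p = -0.0762, negative; keep [-0.65625, -0.625]
s = -0.640625 gives p = -0.0229, negative; keep [-0.640625, -0.625]
s = -0.6328125 gives p = 0.004, positive; keep [-0.640625, -0.6328125]

+-+---+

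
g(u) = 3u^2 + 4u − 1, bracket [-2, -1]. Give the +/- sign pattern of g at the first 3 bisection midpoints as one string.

midpoint -1.5: g = -0.25 < 0 → [-2, -1.5]
midpoint -1.75: g = 1.1875 > 0 → [-1.75, -1.5]
midpoint -1.625: g = 0.421875 > 0 → [-1.625, -1.5]

-++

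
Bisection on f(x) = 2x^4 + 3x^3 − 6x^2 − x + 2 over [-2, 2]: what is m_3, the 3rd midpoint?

f(0) = 2 > 0, so the root lies in [-2, 0]
f(-1) = -4 < 0, so the root lies in [-1, 0]
f(-0.5) = 0.75 > 0, so the root lies in [-1, -0.5]

-0.5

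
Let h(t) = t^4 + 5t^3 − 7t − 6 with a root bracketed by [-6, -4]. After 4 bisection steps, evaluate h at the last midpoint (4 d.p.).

m = -5, h(m) = 29 (+); new bracket [-5, -4]
m = -4.5, h(m) = -20.0625 (−); new bracket [-5, -4.5]
m = -4.75, h(m) = 0.457031 (+); new bracket [-4.75, -4.5]
m = -4.625, h(m) = -10.7244 (−); new bracket [-4.75, -4.625]

-10.7244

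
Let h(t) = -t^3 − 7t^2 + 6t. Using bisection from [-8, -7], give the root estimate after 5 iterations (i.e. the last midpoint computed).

-7.78125

t = -7.5 gives h = -16.875, negative; keep [-8, -7.5]
t = -7.75 gives h = -1.453125, negative; keep [-8, -7.75]
t = -7.875 gives h = 7.013672, positive; keep [-7.875, -7.75]
t = -7.8125 gives h = 2.7161, positive; keep [-7.8125, -7.75]
t = -7.78125 gives h = 0.6155, positive; keep [-7.78125, -7.75]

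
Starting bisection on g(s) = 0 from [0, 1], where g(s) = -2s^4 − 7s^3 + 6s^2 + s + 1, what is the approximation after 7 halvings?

0.9296875

midpoint 0.5: g = 2 > 0 → [0.5, 1]
midpoint 0.75: g = 1.539062 > 0 → [0.75, 1]
midpoint 0.875: g = 0.606934 > 0 → [0.875, 1]
midpoint 0.9375: g = -0.1018 < 0 → [0.875, 0.9375]
midpoint 0.90625: g = 0.2749 > 0 → [0.90625, 0.9375]
midpoint 0.921875: g = 0.0923 > 0 → [0.921875, 0.9375]
midpoint 0.9296875: g = -0.0033 < 0 → [0.921875, 0.9296875]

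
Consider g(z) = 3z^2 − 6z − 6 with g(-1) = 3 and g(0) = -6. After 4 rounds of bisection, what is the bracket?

z = -0.5 gives g = -2.25, negative; keep [-1, -0.5]
z = -0.75 gives g = 0.1875, positive; keep [-0.75, -0.5]
z = -0.625 gives g = -1.078125, negative; keep [-0.75, -0.625]
z = -0.6875 gives g = -0.457, negative; keep [-0.75, -0.6875]

[-0.75, -0.6875]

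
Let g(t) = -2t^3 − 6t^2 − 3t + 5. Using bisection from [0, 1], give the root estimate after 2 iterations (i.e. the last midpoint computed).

0.75

t = 0.5 gives g = 1.75, positive; keep [0.5, 1]
t = 0.75 gives g = -1.46875, negative; keep [0.5, 0.75]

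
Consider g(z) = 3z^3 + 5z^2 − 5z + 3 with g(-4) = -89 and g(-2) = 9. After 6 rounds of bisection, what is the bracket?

z = -3 gives g = -18, negative; keep [-3, -2]
z = -2.5 gives g = -0.125, negative; keep [-2.5, -2]
z = -2.25 gives g = 5.390625, positive; keep [-2.5, -2.25]
z = -2.375 gives g = 2.8887, positive; keep [-2.5, -2.375]
z = -2.4375 gives g = 1.448, positive; keep [-2.5, -2.4375]
z = -2.46875 gives g = 0.6783, positive; keep [-2.5, -2.46875]

[-2.5, -2.46875]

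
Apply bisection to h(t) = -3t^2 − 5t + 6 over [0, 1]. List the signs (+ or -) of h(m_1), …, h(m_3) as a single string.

++-

m = 0.5, h(m) = 2.75 (+); new bracket [0.5, 1]
m = 0.75, h(m) = 0.5625 (+); new bracket [0.75, 1]
m = 0.875, h(m) = -0.671875 (−); new bracket [0.75, 0.875]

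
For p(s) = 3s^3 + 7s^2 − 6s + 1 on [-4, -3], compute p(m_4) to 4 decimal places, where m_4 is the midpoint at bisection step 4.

-1.1414

s = -3.5 gives p = -20.875, negative; keep [-3.5, -3]
s = -3.25 gives p = -8.546875, negative; keep [-3.25, -3]
s = -3.125 gives p = -3.443359, negative; keep [-3.125, -3]
s = -3.0625 gives p = -1.1414, negative; keep [-3.0625, -3]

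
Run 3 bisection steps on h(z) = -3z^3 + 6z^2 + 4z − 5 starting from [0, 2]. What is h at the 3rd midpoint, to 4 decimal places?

0.1094

m = 1, h(m) = 2 (+); new bracket [0, 1]
m = 0.5, h(m) = -1.875 (−); new bracket [0.5, 1]
m = 0.75, h(m) = 0.109375 (+); new bracket [0.5, 0.75]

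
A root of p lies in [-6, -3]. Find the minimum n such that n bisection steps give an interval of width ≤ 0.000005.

20

Width after n steps is 3/2^n. Need 2^n ≥ 3/0.000005 = 600000.
2^19 = 524288 < 600000 ≤ 2^20 = 1048576, so n = 20.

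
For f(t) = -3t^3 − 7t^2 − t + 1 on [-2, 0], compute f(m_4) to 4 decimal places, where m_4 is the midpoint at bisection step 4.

-0.3770

midpoint -1: f = -2 < 0 → [-1, 0]
midpoint -0.5: f = 0.125 > 0 → [-1, -0.5]
midpoint -0.75: f = -0.921875 < 0 → [-0.75, -0.5]
midpoint -0.625: f = -0.377 < 0 → [-0.625, -0.5]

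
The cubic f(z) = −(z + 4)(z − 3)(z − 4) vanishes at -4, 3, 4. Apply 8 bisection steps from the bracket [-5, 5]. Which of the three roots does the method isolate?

m = 0, f(m) = -48 (−); new bracket [-5, 0]
m = -2.5, f(m) = -53.625 (−); new bracket [-5, -2.5]
m = -3.75, f(m) = -13.078125 (−); new bracket [-5, -3.75]
m = -4.375, f(m) = 23.1621 (+); new bracket [-4.375, -3.75]
m = -4.0625, f(m) = 3.5588 (+); new bracket [-4.0625, -3.75]
m = -3.90625, f(m) = -5.119 (−); new bracket [-4.0625, -3.90625]
m = -3.984375, f(m) = -0.8713 (−); new bracket [-4.0625, -3.984375]
m = -4.0234375, f(m) = 1.3208 (+); new bracket [-4.0234375, -3.984375]

-4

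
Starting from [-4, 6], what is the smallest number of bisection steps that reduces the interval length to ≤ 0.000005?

Width after n steps is 10/2^n. Need 2^n ≥ 10/0.000005 = 2000000.
2^20 = 1048576 < 2000000 ≤ 2^21 = 2097152, so n = 21.

21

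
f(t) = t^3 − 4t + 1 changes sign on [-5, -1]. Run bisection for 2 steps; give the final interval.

m = -3, f(m) = -14 (−); new bracket [-3, -1]
m = -2, f(m) = 1 (+); new bracket [-3, -2]

[-3, -2]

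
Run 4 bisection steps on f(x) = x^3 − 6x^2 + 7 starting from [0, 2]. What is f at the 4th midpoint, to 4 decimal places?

x = 1 gives f = 2, positive; keep [1, 2]
x = 1.5 gives f = -3.125, negative; keep [1, 1.5]
x = 1.25 gives f = -0.421875, negative; keep [1, 1.25]
x = 1.125 gives f = 0.8301, positive; keep [1.125, 1.25]

0.8301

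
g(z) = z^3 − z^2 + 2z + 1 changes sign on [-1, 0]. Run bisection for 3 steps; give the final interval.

z = -0.5 gives g = -0.375, negative; keep [-0.5, 0]
z = -0.25 gives g = 0.421875, positive; keep [-0.5, -0.25]
z = -0.375 gives g = 0.056641, positive; keep [-0.5, -0.375]

[-0.5, -0.375]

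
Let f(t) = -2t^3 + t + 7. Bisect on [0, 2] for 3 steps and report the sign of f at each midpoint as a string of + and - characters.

f(1) = 6 > 0, so the root lies in [1, 2]
f(1.5) = 1.75 > 0, so the root lies in [1.5, 2]
f(1.75) = -1.96875 < 0, so the root lies in [1.5, 1.75]

++-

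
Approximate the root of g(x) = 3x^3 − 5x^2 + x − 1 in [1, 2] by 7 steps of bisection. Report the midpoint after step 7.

x = 1.5 gives g = -0.625, negative; keep [1.5, 2]
x = 1.75 gives g = 1.515625, positive; keep [1.5, 1.75]
x = 1.625 gives g = 0.294922, positive; keep [1.5, 1.625]
x = 1.5625 gives g = -0.2004, negative; keep [1.5625, 1.625]
x = 1.59375 gives g = 0.0381, positive; keep [1.5625, 1.59375]
x = 1.578125 gives g = -0.0834, negative; keep [1.578125, 1.59375]
x = 1.5859375 gives g = -0.0232, negative; keep [1.5859375, 1.59375]

1.5859375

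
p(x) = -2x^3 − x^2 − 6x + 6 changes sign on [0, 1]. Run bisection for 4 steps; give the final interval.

[0.75, 0.8125]

x = 0.5 gives p = 2.5, positive; keep [0.5, 1]
x = 0.75 gives p = 0.09375, positive; keep [0.75, 1]
x = 0.875 gives p = -1.355469, negative; keep [0.75, 0.875]
x = 0.8125 gives p = -0.6079, negative; keep [0.75, 0.8125]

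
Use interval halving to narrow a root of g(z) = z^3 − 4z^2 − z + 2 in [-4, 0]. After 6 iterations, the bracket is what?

[-0.8125, -0.75]

midpoint -2: g = -20 < 0 → [-2, 0]
midpoint -1: g = -2 < 0 → [-1, 0]
midpoint -0.5: g = 1.375 > 0 → [-1, -0.5]
midpoint -0.75: g = 0.0781 > 0 → [-1, -0.75]
midpoint -0.875: g = -0.8574 < 0 → [-0.875, -0.75]
midpoint -0.8125: g = -0.3645 < 0 → [-0.8125, -0.75]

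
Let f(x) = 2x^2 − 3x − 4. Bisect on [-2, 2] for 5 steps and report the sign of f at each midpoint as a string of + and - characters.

midpoint 0: f = -4 < 0 → [-2, 0]
midpoint -1: f = 1 > 0 → [-1, 0]
midpoint -0.5: f = -2 < 0 → [-1, -0.5]
midpoint -0.75: f = -0.625 < 0 → [-1, -0.75]
midpoint -0.875: f = 0.1562 > 0 → [-0.875, -0.75]

-+--+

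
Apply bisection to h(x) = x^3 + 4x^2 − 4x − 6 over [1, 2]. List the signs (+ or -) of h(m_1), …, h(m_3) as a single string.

h(1.5) = 0.375 > 0, so the root lies in [1, 1.5]
h(1.25) = -2.796875 < 0, so the root lies in [1.25, 1.5]
h(1.375) = -1.337891 < 0, so the root lies in [1.375, 1.5]

+--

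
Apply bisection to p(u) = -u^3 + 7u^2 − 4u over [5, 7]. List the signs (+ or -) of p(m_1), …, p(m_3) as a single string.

+-+

m = 6, p(m) = 12 (+); new bracket [6, 7]
m = 6.5, p(m) = -4.875 (−); new bracket [6, 6.5]
m = 6.25, p(m) = 4.296875 (+); new bracket [6.25, 6.5]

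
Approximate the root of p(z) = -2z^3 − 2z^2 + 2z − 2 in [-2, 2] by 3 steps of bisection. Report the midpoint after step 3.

z = 0 gives p = -2, negative; keep [-2, 0]
z = -1 gives p = -4, negative; keep [-2, -1]
z = -1.5 gives p = -2.75, negative; keep [-2, -1.5]

-1.5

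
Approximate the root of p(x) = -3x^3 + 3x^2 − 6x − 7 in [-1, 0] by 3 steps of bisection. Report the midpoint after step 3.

-0.625

midpoint -0.5: p = -2.875 < 0 → [-1, -0.5]
midpoint -0.75: p = 0.453125 > 0 → [-0.75, -0.5]
midpoint -0.625: p = -1.345703 < 0 → [-0.75, -0.625]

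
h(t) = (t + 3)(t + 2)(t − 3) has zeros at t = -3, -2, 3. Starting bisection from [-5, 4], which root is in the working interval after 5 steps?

3

m = -0.5, h(m) = -13.125 (−); new bracket [-0.5, 4]
m = 1.75, h(m) = -22.265625 (−); new bracket [1.75, 4]
m = 2.875, h(m) = -3.580078 (−); new bracket [2.875, 4]
m = 3.4375, h(m) = 15.3142 (+); new bracket [2.875, 3.4375]
m = 3.15625, h(m) = 4.9599 (+); new bracket [2.875, 3.15625]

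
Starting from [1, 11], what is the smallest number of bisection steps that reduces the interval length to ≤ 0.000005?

Width after n steps is 10/2^n. Need 2^n ≥ 10/0.000005 = 2000000.
2^20 = 1048576 < 2000000 ≤ 2^21 = 2097152, so n = 21.

21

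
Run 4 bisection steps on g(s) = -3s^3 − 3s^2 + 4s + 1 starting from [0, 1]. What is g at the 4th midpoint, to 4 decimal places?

-0.3586

m = 0.5, g(m) = 1.875 (+); new bracket [0.5, 1]
m = 0.75, g(m) = 1.046875 (+); new bracket [0.75, 1]
m = 0.875, g(m) = 0.193359 (+); new bracket [0.875, 1]
m = 0.9375, g(m) = -0.3586 (−); new bracket [0.875, 0.9375]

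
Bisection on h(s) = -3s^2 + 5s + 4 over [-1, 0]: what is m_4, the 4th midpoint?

-0.5625

h(-0.5) = 0.75 > 0, so the root lies in [-1, -0.5]
h(-0.75) = -1.4375 < 0, so the root lies in [-0.75, -0.5]
h(-0.625) = -0.296875 < 0, so the root lies in [-0.625, -0.5]
h(-0.5625) = 0.2383 > 0, so the root lies in [-0.625, -0.5625]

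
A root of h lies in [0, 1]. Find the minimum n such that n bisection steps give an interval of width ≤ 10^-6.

Width after n steps is 1/2^n. Need 2^n ≥ 1/10^-6 = 1000000.
2^19 = 524288 < 1000000 ≤ 2^20 = 1048576, so n = 20.

20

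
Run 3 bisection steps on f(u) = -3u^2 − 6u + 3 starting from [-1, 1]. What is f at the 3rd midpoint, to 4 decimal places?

f(0) = 3 > 0, so the root lies in [0, 1]
f(0.5) = -0.75 < 0, so the root lies in [0, 0.5]
f(0.25) = 1.3125 > 0, so the root lies in [0.25, 0.5]

1.3125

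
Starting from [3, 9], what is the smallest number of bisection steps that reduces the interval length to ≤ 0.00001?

20

Width after n steps is 6/2^n. Need 2^n ≥ 6/0.00001 = 600000.
2^19 = 524288 < 600000 ≤ 2^20 = 1048576, so n = 20.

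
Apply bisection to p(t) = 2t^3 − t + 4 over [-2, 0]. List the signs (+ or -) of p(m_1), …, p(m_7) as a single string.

+-++--+

t = -1 gives p = 3, positive; keep [-2, -1]
t = -1.5 gives p = -1.25, negative; keep [-1.5, -1]
t = -1.25 gives p = 1.34375, positive; keep [-1.5, -1.25]
t = -1.375 gives p = 0.1758, positive; keep [-1.5, -1.375]
t = -1.4375 gives p = -0.5034, negative; keep [-1.4375, -1.375]
t = -1.40625 gives p = -0.1556, negative; keep [-1.40625, -1.375]
t = -1.390625 gives p = 0.0121, positive; keep [-1.40625, -1.390625]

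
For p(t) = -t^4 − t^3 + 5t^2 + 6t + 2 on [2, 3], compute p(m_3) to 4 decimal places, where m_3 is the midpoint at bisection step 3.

p(2.5) = -6.4375 < 0, so the root lies in [2, 2.5]
p(2.25) = 3.792969 > 0, so the root lies in [2.25, 2.5]
p(2.375) = -0.76001 < 0, so the root lies in [2.25, 2.375]

-0.7600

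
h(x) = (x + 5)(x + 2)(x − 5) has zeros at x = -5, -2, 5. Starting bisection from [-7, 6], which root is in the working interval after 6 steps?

h(-0.5) = -37.125 < 0, so the root lies in [-0.5, 6]
h(2.75) = -82.828125 < 0, so the root lies in [2.75, 6]
h(4.375) = -37.353516 < 0, so the root lies in [4.375, 6]
h(5.1875) = 13.7292 > 0, so the root lies in [4.375, 5.1875]
h(4.78125) = -14.5095 < 0, so the root lies in [4.78125, 5.1875]
h(4.984375) = -1.0896 < 0, so the root lies in [4.984375, 5.1875]

5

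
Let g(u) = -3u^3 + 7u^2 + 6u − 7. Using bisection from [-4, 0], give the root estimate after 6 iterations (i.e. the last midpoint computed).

-1.1875

g(-2) = 33 > 0, so the root lies in [-2, 0]
g(-1) = -3 < 0, so the root lies in [-2, -1]
g(-1.5) = 9.875 > 0, so the root lies in [-1.5, -1]
g(-1.25) = 2.2969 > 0, so the root lies in [-1.25, -1]
g(-1.125) = -0.6191 < 0, so the root lies in [-1.25, -1.125]
g(-1.1875) = 0.7698 > 0, so the root lies in [-1.1875, -1.125]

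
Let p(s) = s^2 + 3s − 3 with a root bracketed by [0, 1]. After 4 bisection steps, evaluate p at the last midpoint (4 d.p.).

0.0977

s = 0.5 gives p = -1.25, negative; keep [0.5, 1]
s = 0.75 gives p = -0.1875, negative; keep [0.75, 1]
s = 0.875 gives p = 0.390625, positive; keep [0.75, 0.875]
s = 0.8125 gives p = 0.0977, positive; keep [0.75, 0.8125]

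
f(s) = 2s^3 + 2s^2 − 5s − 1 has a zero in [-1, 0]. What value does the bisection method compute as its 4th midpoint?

-0.1875

m = -0.5, f(m) = 1.75 (+); new bracket [-0.5, 0]
m = -0.25, f(m) = 0.34375 (+); new bracket [-0.25, 0]
m = -0.125, f(m) = -0.347656 (−); new bracket [-0.25, -0.125]
m = -0.1875, f(m) = -0.0054 (−); new bracket [-0.25, -0.1875]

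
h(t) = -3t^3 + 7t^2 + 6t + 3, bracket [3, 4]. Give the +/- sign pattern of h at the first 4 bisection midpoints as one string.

t = 3.5 gives h = -18.875, negative; keep [3, 3.5]
t = 3.25 gives h = -6.546875, negative; keep [3, 3.25]
t = 3.125 gives h = -1.443359, negative; keep [3, 3.125]
t = 3.0625 gives h = 0.8586, positive; keep [3.0625, 3.125]

---+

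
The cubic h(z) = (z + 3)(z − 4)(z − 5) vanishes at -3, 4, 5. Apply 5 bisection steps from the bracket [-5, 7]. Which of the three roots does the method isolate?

-3

z = 1 gives h = 48, positive; keep [-5, 1]
z = -2 gives h = 42, positive; keep [-5, -2]
z = -3.5 gives h = -31.875, negative; keep [-3.5, -2]
z = -2.75 gives h = 13.0781, positive; keep [-3.5, -2.75]
z = -3.125 gives h = -7.2363, negative; keep [-3.125, -2.75]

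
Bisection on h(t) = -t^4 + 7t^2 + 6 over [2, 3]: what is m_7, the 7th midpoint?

midpoint 2.5: h = 10.6875 > 0 → [2.5, 3]
midpoint 2.75: h = 1.746094 > 0 → [2.75, 3]
midpoint 2.875: h = -4.461182 < 0 → [2.75, 2.875]
midpoint 2.8125: h = -1.1995 < 0 → [2.75, 2.8125]
midpoint 2.78125: h = 0.3118 > 0 → [2.78125, 2.8125]
midpoint 2.796875: h = -0.4341 < 0 → [2.78125, 2.796875]
midpoint 2.7890625: h = -0.0587 < 0 → [2.78125, 2.7890625]

2.7890625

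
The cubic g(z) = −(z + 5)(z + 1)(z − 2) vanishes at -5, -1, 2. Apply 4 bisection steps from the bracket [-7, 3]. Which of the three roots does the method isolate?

-5

z = -2 gives g = -12, negative; keep [-7, -2]
z = -4.5 gives g = -11.375, negative; keep [-7, -4.5]
z = -5.75 gives g = 27.609375, positive; keep [-5.75, -4.5]
z = -5.125 gives g = 3.6738, positive; keep [-5.125, -4.5]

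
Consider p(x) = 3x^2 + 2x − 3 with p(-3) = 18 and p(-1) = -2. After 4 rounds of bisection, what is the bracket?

m = -2, p(m) = 5 (+); new bracket [-2, -1]
m = -1.5, p(m) = 0.75 (+); new bracket [-1.5, -1]
m = -1.25, p(m) = -0.8125 (−); new bracket [-1.5, -1.25]
m = -1.375, p(m) = -0.0781 (−); new bracket [-1.5, -1.375]

[-1.5, -1.375]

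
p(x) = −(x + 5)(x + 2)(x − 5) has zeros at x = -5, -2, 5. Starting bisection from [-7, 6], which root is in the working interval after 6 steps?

m = -0.5, p(m) = 37.125 (+); new bracket [-0.5, 6]
m = 2.75, p(m) = 82.828125 (+); new bracket [2.75, 6]
m = 4.375, p(m) = 37.353516 (+); new bracket [4.375, 6]
m = 5.1875, p(m) = -13.7292 (−); new bracket [4.375, 5.1875]
m = 4.78125, p(m) = 14.5095 (+); new bracket [4.78125, 5.1875]
m = 4.984375, p(m) = 1.0896 (+); new bracket [4.984375, 5.1875]

5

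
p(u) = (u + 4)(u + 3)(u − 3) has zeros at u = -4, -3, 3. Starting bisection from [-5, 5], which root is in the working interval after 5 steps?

midpoint 0: p = -36 < 0 → [0, 5]
midpoint 2.5: p = -17.875 < 0 → [2.5, 5]
midpoint 3.75: p = 39.234375 > 0 → [2.5, 3.75]
midpoint 3.125: p = 5.4551 > 0 → [2.5, 3.125]
midpoint 2.8125: p = -7.4246 < 0 → [2.8125, 3.125]

3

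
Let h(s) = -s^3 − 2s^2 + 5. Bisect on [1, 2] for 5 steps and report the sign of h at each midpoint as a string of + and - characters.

--+++

m = 1.5, h(m) = -2.875 (−); new bracket [1, 1.5]
m = 1.25, h(m) = -0.078125 (−); new bracket [1, 1.25]
m = 1.125, h(m) = 1.044922 (+); new bracket [1.125, 1.25]
m = 1.1875, h(m) = 0.5051 (+); new bracket [1.1875, 1.25]
m = 1.21875, h(m) = 0.219 (+); new bracket [1.21875, 1.25]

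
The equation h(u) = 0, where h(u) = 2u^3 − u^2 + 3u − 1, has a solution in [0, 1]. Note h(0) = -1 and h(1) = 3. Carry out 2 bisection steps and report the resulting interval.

m = 0.5, h(m) = 0.5 (+); new bracket [0, 0.5]
m = 0.25, h(m) = -0.28125 (−); new bracket [0.25, 0.5]

[0.25, 0.5]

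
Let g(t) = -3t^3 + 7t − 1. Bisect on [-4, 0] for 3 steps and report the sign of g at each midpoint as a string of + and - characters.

+--

m = -2, g(m) = 9 (+); new bracket [-2, 0]
m = -1, g(m) = -5 (−); new bracket [-2, -1]
m = -1.5, g(m) = -1.375 (−); new bracket [-2, -1.5]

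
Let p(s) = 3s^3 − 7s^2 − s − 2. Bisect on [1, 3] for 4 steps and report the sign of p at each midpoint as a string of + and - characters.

--++

s = 2 gives p = -8, negative; keep [2, 3]
s = 2.5 gives p = -1.375, negative; keep [2.5, 3]
s = 2.75 gives p = 4.703125, positive; keep [2.5, 2.75]
s = 2.625 gives p = 1.4043, positive; keep [2.5, 2.625]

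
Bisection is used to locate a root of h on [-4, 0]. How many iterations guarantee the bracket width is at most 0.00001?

19

Width after n steps is 4/2^n. Need 2^n ≥ 4/0.00001 = 400000.
2^18 = 262144 < 400000 ≤ 2^19 = 524288, so n = 19.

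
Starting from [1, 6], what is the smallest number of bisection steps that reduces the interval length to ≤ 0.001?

13

Width after n steps is 5/2^n. Need 2^n ≥ 5/0.001 = 5000.
2^12 = 4096 < 5000 ≤ 2^13 = 8192, so n = 13.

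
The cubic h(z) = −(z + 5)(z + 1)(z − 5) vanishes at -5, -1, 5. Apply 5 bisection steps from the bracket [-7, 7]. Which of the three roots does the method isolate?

5

midpoint 0: h = 25 > 0 → [0, 7]
midpoint 3.5: h = 57.375 > 0 → [3.5, 7]
midpoint 5.25: h = -16.015625 < 0 → [3.5, 5.25]
midpoint 4.375: h = 31.4941 > 0 → [4.375, 5.25]
midpoint 4.8125: h = 10.6941 > 0 → [4.8125, 5.25]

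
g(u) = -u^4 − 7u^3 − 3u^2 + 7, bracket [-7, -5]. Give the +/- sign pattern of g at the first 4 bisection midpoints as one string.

m = -6, g(m) = 115 (+); new bracket [-7, -6]
m = -6.5, g(m) = 17.5625 (+); new bracket [-7, -6.5]
m = -6.75, g(m) = -52.800781 (−); new bracket [-6.75, -6.5]
m = -6.625, g(m) = -15.6311 (−); new bracket [-6.625, -6.5]

++--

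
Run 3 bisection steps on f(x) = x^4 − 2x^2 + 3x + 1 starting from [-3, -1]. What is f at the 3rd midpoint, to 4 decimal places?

-0.9961

midpoint -2: f = 3 > 0 → [-2, -1]
midpoint -1.5: f = -2.9375 < 0 → [-2, -1.5]
midpoint -1.75: f = -0.996094 < 0 → [-2, -1.75]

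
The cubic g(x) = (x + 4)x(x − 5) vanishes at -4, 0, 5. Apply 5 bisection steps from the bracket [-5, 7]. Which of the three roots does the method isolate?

5

g(1) = -20 < 0, so the root lies in [1, 7]
g(4) = -32 < 0, so the root lies in [4, 7]
g(5.5) = 26.125 > 0, so the root lies in [4, 5.5]
g(4.75) = -10.3906 < 0, so the root lies in [4.75, 5.5]
g(5.125) = 5.8457 > 0, so the root lies in [4.75, 5.125]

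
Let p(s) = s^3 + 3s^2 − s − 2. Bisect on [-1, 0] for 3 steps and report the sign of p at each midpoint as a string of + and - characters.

-+-

m = -0.5, p(m) = -0.875 (−); new bracket [-1, -0.5]
m = -0.75, p(m) = 0.015625 (+); new bracket [-0.75, -0.5]
m = -0.625, p(m) = -0.447266 (−); new bracket [-0.75, -0.625]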